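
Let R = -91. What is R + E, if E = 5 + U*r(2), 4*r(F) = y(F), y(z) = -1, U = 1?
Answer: -345/4 ≈ -86.250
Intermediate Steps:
r(F) = -¼ (r(F) = (¼)*(-1) = -¼)
E = 19/4 (E = 5 + 1*(-¼) = 5 - ¼ = 19/4 ≈ 4.7500)
R + E = -91 + 19/4 = -345/4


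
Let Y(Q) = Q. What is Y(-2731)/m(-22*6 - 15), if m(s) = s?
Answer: 2731/147 ≈ 18.578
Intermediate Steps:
Y(-2731)/m(-22*6 - 15) = -2731/(-22*6 - 15) = -2731/(-132 - 15) = -2731/(-147) = -2731*(-1/147) = 2731/147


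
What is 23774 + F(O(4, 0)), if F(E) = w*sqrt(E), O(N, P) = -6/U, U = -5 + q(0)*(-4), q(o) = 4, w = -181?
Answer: 23774 - 181*sqrt(14)/7 ≈ 23677.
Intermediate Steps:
U = -21 (U = -5 + 4*(-4) = -5 - 16 = -21)
O(N, P) = 2/7 (O(N, P) = -6/(-21) = -6*(-1/21) = 2/7)
F(E) = -181*sqrt(E)
23774 + F(O(4, 0)) = 23774 - 181*sqrt(14)/7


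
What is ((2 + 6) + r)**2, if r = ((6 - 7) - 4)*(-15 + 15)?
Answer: 64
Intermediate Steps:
r = 0 (r = (-1 - 4)*0 = -5*0 = 0)
((2 + 6) + r)**2 = ((2 + 6) + 0)**2 = (8 + 0)**2 = 8**2 = 64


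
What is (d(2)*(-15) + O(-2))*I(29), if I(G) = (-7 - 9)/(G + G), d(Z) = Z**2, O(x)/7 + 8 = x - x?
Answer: 32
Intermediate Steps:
O(x) = -56 (O(x) = -56 + 7*(x - x) = -56 + 7*0 = -56 + 0 = -56)
I(G) = -8/G (I(G) = -16*1/(2*G) = -8/G)
(d(2)*(-15) + O(-2))*I(29) = (2**2*(-15) - 56)*(-8/29) = (4*(-15) - 56)*(-8*1/29) = (-60 - 56)*(-8/29) = -116*(-8/29) = 32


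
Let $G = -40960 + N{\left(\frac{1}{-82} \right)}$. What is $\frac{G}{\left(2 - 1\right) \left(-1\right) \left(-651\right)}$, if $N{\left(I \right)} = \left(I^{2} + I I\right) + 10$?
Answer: $- \frac{137673899}{2188662} \approx -62.903$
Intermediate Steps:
$N{\left(I \right)} = 10 + 2 I^{2}$ ($N{\left(I \right)} = \left(I^{2} + I^{2}\right) + 10 = 2 I^{2} + 10 = 10 + 2 I^{2}$)
$G = - \frac{137673899}{3362}$ ($G = -40960 + \left(10 + 2 \left(\frac{1}{-82}\right)^{2}\right) = -40960 + \left(10 + 2 \left(- \frac{1}{82}\right)^{2}\right) = -40960 + \left(10 + 2 \cdot \frac{1}{6724}\right) = -40960 + \left(10 + \frac{1}{3362}\right) = -40960 + \frac{33621}{3362} = - \frac{137673899}{3362} \approx -40950.0$)
$\frac{G}{\left(2 - 1\right) \left(-1\right) \left(-651\right)} = - \frac{137673899}{3362 \left(2 - 1\right) \left(-1\right) \left(-651\right)} = - \frac{137673899}{3362 \cdot 1 \left(-1\right) \left(-651\right)} = - \frac{137673899}{3362 \left(\left(-1\right) \left(-651\right)\right)} = - \frac{137673899}{3362 \cdot 651} = \left(- \frac{137673899}{3362}\right) \frac{1}{651} = - \frac{137673899}{2188662}$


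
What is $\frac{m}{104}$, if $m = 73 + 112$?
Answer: $\frac{185}{104} \approx 1.7788$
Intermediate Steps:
$m = 185$
$\frac{m}{104} = \frac{1}{104} \cdot 185 = \frac{185}{104}$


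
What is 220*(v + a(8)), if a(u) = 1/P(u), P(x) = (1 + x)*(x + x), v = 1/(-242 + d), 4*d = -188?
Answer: 7975/10404 ≈ 0.76653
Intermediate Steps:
d = -47 (d = (¼)*(-188) = -47)
v = -1/289 (v = 1/(-242 - 47) = 1/(-289) = -1/289 ≈ -0.0034602)
P(x) = 2*x*(1 + x) (P(x) = (1 + x)*(2*x) = 2*x*(1 + x))
a(u) = 1/(2*u*(1 + u))
220*(v + a(8)) = 220*(-1/289 + (½)/(8*(1 + 8))) = 220*(-1/289 + (½)*(⅛)/9) = 220*(-1/289 + (½)*(⅛)*(⅑)) = 220*(-1/289 + 1/144) = 220*(145/41616) = 7975/10404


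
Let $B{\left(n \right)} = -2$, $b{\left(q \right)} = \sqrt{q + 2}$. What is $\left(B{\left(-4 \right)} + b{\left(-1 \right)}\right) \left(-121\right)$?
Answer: $121$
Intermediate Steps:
$b{\left(q \right)} = \sqrt{2 + q}$
$\left(B{\left(-4 \right)} + b{\left(-1 \right)}\right) \left(-121\right) = \left(-2 + \sqrt{2 - 1}\right) \left(-121\right) = \left(-2 + \sqrt{1}\right) \left(-121\right) = \left(-2 + 1\right) \left(-121\right) = \left(-1\right) \left(-121\right) = 121$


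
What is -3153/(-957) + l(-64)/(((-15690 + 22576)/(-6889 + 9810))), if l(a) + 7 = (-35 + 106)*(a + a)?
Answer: -769770429/199694 ≈ -3854.8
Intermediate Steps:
l(a) = -7 + 142*a (l(a) = -7 + (-35 + 106)*(a + a) = -7 + 71*(2*a) = -7 + 142*a)
-3153/(-957) + l(-64)/(((-15690 + 22576)/(-6889 + 9810))) = -3153/(-957) + (-7 + 142*(-64))/(((-15690 + 22576)/(-6889 + 9810))) = -3153*(-1/957) + (-7 - 9088)/((6886/2921)) = 1051/319 - 9095/(6886*(1/2921)) = 1051/319 - 9095/6886/2921 = 1051/319 - 9095*2921/6886 = 1051/319 - 26566495/6886 = -769770429/199694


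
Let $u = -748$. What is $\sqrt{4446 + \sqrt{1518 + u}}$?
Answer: $\sqrt{4446 + \sqrt{770}} \approx 66.886$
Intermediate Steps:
$\sqrt{4446 + \sqrt{1518 + u}} = \sqrt{4446 + \sqrt{1518 - 748}} = \sqrt{4446 + \sqrt{770}}$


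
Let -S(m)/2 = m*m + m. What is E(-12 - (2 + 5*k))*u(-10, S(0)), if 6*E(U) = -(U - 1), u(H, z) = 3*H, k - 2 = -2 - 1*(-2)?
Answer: -125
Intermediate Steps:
k = 2 (k = 2 + (-2 - 1*(-2)) = 2 + (-2 + 2) = 2 + 0 = 2)
S(m) = -2*m - 2*m² (S(m) = -2*(m*m + m) = -2*(m² + m) = -2*(m + m²) = -2*m - 2*m²)
E(U) = ⅙ - U/6 (E(U) = (-(U - 1))/6 = (-(-1 + U))/6 = (1 - U)/6 = ⅙ - U/6)
E(-12 - (2 + 5*k))*u(-10, S(0)) = (⅙ - (-12 - (2 + 5*2))/6)*(3*(-10)) = (⅙ - (-12 - (2 + 10))/6)*(-30) = (⅙ - (-12 - 1*12)/6)*(-30) = (⅙ - (-12 - 12)/6)*(-30) = (⅙ - ⅙*(-24))*(-30) = (⅙ + 4)*(-30) = (25/6)*(-30) = -125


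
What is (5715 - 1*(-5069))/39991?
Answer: 10784/39991 ≈ 0.26966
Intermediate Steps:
(5715 - 1*(-5069))/39991 = (5715 + 5069)*(1/39991) = 10784*(1/39991) = 10784/39991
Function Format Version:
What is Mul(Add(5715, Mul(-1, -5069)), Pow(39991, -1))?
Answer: Rational(10784, 39991) ≈ 0.26966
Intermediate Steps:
Mul(Add(5715, Mul(-1, -5069)), Pow(39991, -1)) = Mul(Add(5715, 5069), Rational(1, 39991)) = Mul(10784, Rational(1, 39991)) = Rational(10784, 39991)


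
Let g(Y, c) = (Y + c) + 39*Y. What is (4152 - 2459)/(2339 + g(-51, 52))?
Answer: 1693/351 ≈ 4.8234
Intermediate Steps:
g(Y, c) = c + 40*Y
(4152 - 2459)/(2339 + g(-51, 52)) = (4152 - 2459)/(2339 + (52 + 40*(-51))) = 1693/(2339 + (52 - 2040)) = 1693/(2339 - 1988) = 1693/351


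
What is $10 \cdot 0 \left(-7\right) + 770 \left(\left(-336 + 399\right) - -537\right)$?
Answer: $462000$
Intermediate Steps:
$10 \cdot 0 \left(-7\right) + 770 \left(\left(-336 + 399\right) - -537\right) = 0 \left(-7\right) + 770 \left(63 + 537\right) = 0 + 770 \cdot 600 = 0 + 462000 = 462000$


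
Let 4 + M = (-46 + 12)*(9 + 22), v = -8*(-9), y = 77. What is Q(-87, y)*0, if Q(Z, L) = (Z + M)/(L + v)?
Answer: 0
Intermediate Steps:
v = 72
M = -1058 (M = -4 + (-46 + 12)*(9 + 22) = -4 - 34*31 = -4 - 1054 = -1058)
Q(Z, L) = (-1058 + Z)/(72 + L) (Q(Z, L) = (Z - 1058)/(L + 72) = (-1058 + Z)/(72 + L))
Q(-87, y)*0 = ((-1058 - 87)/(72 + 77))*0 = (-1145/149)*0 = ((1/149)*(-1145))*0 = -1145/149*0 = 0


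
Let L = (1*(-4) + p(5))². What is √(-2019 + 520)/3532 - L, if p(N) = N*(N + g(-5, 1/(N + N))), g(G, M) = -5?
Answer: -16 + I*√1499/3532 ≈ -16.0 + 0.010962*I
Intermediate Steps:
p(N) = N*(-5 + N) (p(N) = N*(N - 5) = N*(-5 + N))
L = 16 (L = (1*(-4) + 5*(-5 + 5))² = (-4 + 5*0)² = (-4 + 0)² = (-4)² = 16)
√(-2019 + 520)/3532 - L = √(-2019 + 520)/3532 - 1*16 = √(-1499)*(1/3532) - 16 = (I*√1499)*(1/3532) - 16 = I*√1499/3532 - 16 = -16 + I*√1499/3532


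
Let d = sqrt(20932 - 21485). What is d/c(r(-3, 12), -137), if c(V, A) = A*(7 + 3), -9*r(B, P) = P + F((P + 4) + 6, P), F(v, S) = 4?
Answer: -I*sqrt(553)/1370 ≈ -0.017165*I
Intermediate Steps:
r(B, P) = -4/9 - P/9 (r(B, P) = -(P + 4)/9 = -(4 + P)/9 = -4/9 - P/9)
c(V, A) = 10*A (c(V, A) = A*10 = 10*A)
d = I*sqrt(553) (d = sqrt(-553) = I*sqrt(553) ≈ 23.516*I)
d/c(r(-3, 12), -137) = (I*sqrt(553))/((10*(-137))) = (I*sqrt(553))/(-1370) = (I*sqrt(553))*(-1/1370) = -I*sqrt(553)/1370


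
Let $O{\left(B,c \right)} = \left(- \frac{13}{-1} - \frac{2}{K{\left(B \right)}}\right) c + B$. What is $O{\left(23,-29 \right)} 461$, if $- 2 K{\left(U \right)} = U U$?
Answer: $- \frac{86383102}{529} \approx -1.633 \cdot 10^{5}$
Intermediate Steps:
$K{\left(U \right)} = - \frac{U^{2}}{2}$ ($K{\left(U \right)} = - \frac{U U}{2} = - \frac{U^{2}}{2}$)
$O{\left(B,c \right)} = B + c \left(13 + \frac{4}{B^{2}}\right)$ ($O{\left(B,c \right)} = \left(- \frac{13}{-1} - \frac{2}{\left(- \frac{1}{2}\right) B^{2}}\right) c + B = \left(\left(-13\right) \left(-1\right) - 2 \left(- \frac{2}{B^{2}}\right)\right) c + B = \left(13 + \frac{4}{B^{2}}\right) c + B = c \left(13 + \frac{4}{B^{2}}\right) + B = B + c \left(13 + \frac{4}{B^{2}}\right)$)
$O{\left(23,-29 \right)} 461 = \left(23 + 13 \left(-29\right) + 4 \left(-29\right) \frac{1}{529}\right) 461 = \left(23 - 377 + 4 \left(-29\right) \frac{1}{529}\right) 461 = \left(23 - 377 - \frac{116}{529}\right) 461 = \left(- \frac{187382}{529}\right) 461 = - \frac{86383102}{529}$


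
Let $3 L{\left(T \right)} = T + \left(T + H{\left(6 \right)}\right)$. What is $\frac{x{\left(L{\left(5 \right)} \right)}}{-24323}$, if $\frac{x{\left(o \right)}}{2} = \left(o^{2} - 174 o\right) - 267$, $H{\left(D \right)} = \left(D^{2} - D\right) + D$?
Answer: $\frac{48598}{218907} \approx 0.222$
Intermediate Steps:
$H{\left(D \right)} = D^{2}$
$L{\left(T \right)} = 12 + \frac{2 T}{3}$ ($L{\left(T \right)} = \frac{T + \left(T + 6^{2}\right)}{3} = \frac{T + \left(T + 36\right)}{3} = \frac{T + \left(36 + T\right)}{3} = \frac{36 + 2 T}{3} = 12 + \frac{2 T}{3}$)
$x{\left(o \right)} = -534 - 348 o + 2 o^{2}$ ($x{\left(o \right)} = 2 \left(\left(o^{2} - 174 o\right) - 267\right) = 2 \left(-267 + o^{2} - 174 o\right) = -534 - 348 o + 2 o^{2}$)
$\frac{x{\left(L{\left(5 \right)} \right)}}{-24323} = \frac{-534 - 348 \left(12 + \frac{2}{3} \cdot 5\right) + 2 \left(12 + \frac{2}{3} \cdot 5\right)^{2}}{-24323} = \left(-534 - 348 \left(12 + \frac{10}{3}\right) + 2 \left(12 + \frac{10}{3}\right)^{2}\right) \left(- \frac{1}{24323}\right) = \left(-534 - 5336 + 2 \left(\frac{46}{3}\right)^{2}\right) \left(- \frac{1}{24323}\right) = \left(-534 - 5336 + 2 \cdot \frac{2116}{9}\right) \left(- \frac{1}{24323}\right) = \left(-534 - 5336 + \frac{4232}{9}\right) \left(- \frac{1}{24323}\right) = \left(- \frac{48598}{9}\right) \left(- \frac{1}{24323}\right) = \frac{48598}{218907}$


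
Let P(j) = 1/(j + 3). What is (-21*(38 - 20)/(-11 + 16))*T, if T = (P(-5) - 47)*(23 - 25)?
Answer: -7182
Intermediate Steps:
P(j) = 1/(3 + j)
T = 95 (T = (1/(3 - 5) - 47)*(23 - 25) = (1/(-2) - 47)*(-2) = (-½ - 47)*(-2) = -95/2*(-2) = 95)
(-21*(38 - 20)/(-11 + 16))*T = -21*(38 - 20)/(-11 + 16)*95 = -21/(5/18)*95 = -21/(5*(1/18))*95 = -21/5/18*95 = -21*18/5*95 = -378/5*95 = -7182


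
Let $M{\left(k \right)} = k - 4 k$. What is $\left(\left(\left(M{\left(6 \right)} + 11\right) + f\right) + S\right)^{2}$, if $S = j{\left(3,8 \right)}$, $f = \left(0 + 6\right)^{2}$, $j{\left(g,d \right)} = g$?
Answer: $1024$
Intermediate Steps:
$M{\left(k \right)} = - 3 k$
$f = 36$ ($f = 6^{2} = 36$)
$S = 3$
$\left(\left(\left(M{\left(6 \right)} + 11\right) + f\right) + S\right)^{2} = \left(\left(\left(\left(-3\right) 6 + 11\right) + 36\right) + 3\right)^{2} = \left(\left(\left(-18 + 11\right) + 36\right) + 3\right)^{2} = \left(\left(-7 + 36\right) + 3\right)^{2} = \left(29 + 3\right)^{2} = 32^{2} = 1024$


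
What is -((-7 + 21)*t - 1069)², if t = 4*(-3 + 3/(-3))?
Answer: -1671849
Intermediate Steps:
t = -16 (t = 4*(-3 + 3*(-⅓)) = 4*(-3 - 1) = 4*(-4) = -16)
-((-7 + 21)*t - 1069)² = -((-7 + 21)*(-16) - 1069)² = -(14*(-16) - 1069)² = -(-224 - 1069)² = -1*(-1293)² = -1*1671849 = -1671849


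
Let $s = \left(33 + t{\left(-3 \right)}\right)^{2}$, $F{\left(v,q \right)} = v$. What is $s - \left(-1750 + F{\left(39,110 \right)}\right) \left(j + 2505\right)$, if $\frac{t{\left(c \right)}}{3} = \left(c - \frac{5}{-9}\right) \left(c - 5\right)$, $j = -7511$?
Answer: $- \frac{77011769}{9} \approx -8.5569 \cdot 10^{6}$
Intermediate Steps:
$t{\left(c \right)} = 3 \left(-5 + c\right) \left(\frac{5}{9} + c\right)$ ($t{\left(c \right)} = 3 \left(c - \frac{5}{-9}\right) \left(c - 5\right) = 3 \left(c - - \frac{5}{9}\right) \left(-5 + c\right) = 3 \left(c + \frac{5}{9}\right) \left(-5 + c\right) = 3 \left(\frac{5}{9} + c\right) \left(-5 + c\right) = 3 \left(-5 + c\right) \left(\frac{5}{9} + c\right)$)
$s = \frac{75625}{9}$ ($s = \left(33 - \left(- \frac{95}{3} - 27\right)\right)^{2} = \left(33 + \left(- \frac{25}{3} + 3 \cdot 9 + 40\right)\right)^{2} = \left(33 + \left(- \frac{25}{3} + 27 + 40\right)\right)^{2} = \left(33 + \frac{176}{3}\right)^{2} = \left(\frac{275}{3}\right)^{2} = \frac{75625}{9} \approx 8402.8$)
$s - \left(-1750 + F{\left(39,110 \right)}\right) \left(j + 2505\right) = \frac{75625}{9} - \left(-1750 + 39\right) \left(-7511 + 2505\right) = \frac{75625}{9} - \left(-1711\right) \left(-5006\right) = \frac{75625}{9} - 8565266 = - \frac{77011769}{9}$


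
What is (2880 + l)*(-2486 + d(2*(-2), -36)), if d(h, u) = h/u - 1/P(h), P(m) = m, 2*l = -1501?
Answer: -381108097/72 ≈ -5.2932e+6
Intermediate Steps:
l = -1501/2 (l = (1/2)*(-1501) = -1501/2 ≈ -750.50)
d(h, u) = -1/h + h/u (d(h, u) = h/u - 1/h = -1/h + h/u)
(2880 + l)*(-2486 + d(2*(-2), -36)) = (2880 - 1501/2)*(-2486 + (-1/(2*(-2)) + (2*(-2))/(-36))) = 4259*(-2486 + (-1/(-4) - 4*(-1/36)))/2 = 4259*(-2486 + (-1*(-1/4) + 1/9))/2 = 4259*(-2486 + (1/4 + 1/9))/2 = 4259*(-2486 + 13/36)/2 = (4259/2)*(-89483/36) = -381108097/72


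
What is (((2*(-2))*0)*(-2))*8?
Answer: 0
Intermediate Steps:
(((2*(-2))*0)*(-2))*8 = (-4*0*(-2))*8 = (0*(-2))*8 = 0*8 = 0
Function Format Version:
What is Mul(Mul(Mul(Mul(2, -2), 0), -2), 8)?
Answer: 0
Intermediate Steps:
Mul(Mul(Mul(Mul(2, -2), 0), -2), 8) = Mul(Mul(Mul(-4, 0), -2), 8) = Mul(Mul(0, -2), 8) = Mul(0, 8) = 0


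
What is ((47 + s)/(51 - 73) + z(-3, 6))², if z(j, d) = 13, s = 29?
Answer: 11025/121 ≈ 91.116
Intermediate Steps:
((47 + s)/(51 - 73) + z(-3, 6))² = ((47 + 29)/(51 - 73) + 13)² = (76/(-22) + 13)² = (76*(-1/22) + 13)² = (-38/11 + 13)² = (105/11)² = 11025/121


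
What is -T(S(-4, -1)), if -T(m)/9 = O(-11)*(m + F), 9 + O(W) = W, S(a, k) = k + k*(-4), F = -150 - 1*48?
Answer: 35100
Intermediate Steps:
F = -198 (F = -150 - 48 = -198)
S(a, k) = -3*k (S(a, k) = k - 4*k = -3*k)
O(W) = -9 + W
T(m) = -35640 + 180*m (T(m) = -9*(-9 - 11)*(m - 198) = -(-180)*(-198 + m) = -9*(3960 - 20*m) = -35640 + 180*m)
-T(S(-4, -1)) = -(-35640 + 180*(-3*(-1))) = -(-35640 + 180*3) = -(-35640 + 540) = -1*(-35100) = 35100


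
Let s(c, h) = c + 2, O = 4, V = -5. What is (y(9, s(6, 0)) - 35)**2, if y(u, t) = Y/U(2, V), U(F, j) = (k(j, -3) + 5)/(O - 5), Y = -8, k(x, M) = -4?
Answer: 729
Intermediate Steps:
U(F, j) = -1 (U(F, j) = (-4 + 5)/(4 - 5) = 1/(-1) = 1*(-1) = -1)
s(c, h) = 2 + c
y(u, t) = 8 (y(u, t) = -8/(-1) = -8*(-1) = 8)
(y(9, s(6, 0)) - 35)**2 = (8 - 35)**2 = (-27)**2 = 729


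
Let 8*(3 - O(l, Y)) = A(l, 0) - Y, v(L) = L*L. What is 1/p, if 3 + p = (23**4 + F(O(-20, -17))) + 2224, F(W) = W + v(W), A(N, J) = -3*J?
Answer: 64/18052073 ≈ 3.5453e-6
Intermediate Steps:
v(L) = L**2
O(l, Y) = 3 + Y/8 (O(l, Y) = 3 - (-3*0 - Y)/8 = 3 - (0 - Y)/8 = 3 - (-1)*Y/8 = 3 + Y/8)
F(W) = W + W**2
p = 18052073/64 (p = -3 + ((23**4 + (3 + (1/8)*(-17))*(1 + (3 + (1/8)*(-17)))) + 2224) = -3 + ((279841 + (3 - 17/8)*(1 + (3 - 17/8))) + 2224) = -3 + ((279841 + 7*(1 + 7/8)/8) + 2224) = -3 + ((279841 + (7/8)*(15/8)) + 2224) = -3 + ((279841 + 105/64) + 2224) = -3 + (17909929/64 + 2224) = -3 + 18052265/64 = 18052073/64 ≈ 2.8206e+5)
1/p = 1/(18052073/64) = 64/18052073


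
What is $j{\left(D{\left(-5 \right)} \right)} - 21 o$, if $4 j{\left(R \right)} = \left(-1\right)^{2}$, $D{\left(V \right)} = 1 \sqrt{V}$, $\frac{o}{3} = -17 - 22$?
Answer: $\frac{9829}{4} \approx 2457.3$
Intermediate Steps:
$o = -117$ ($o = 3 \left(-17 - 22\right) = 3 \left(-39\right) = -117$)
$D{\left(V \right)} = \sqrt{V}$
$j{\left(R \right)} = \frac{1}{4}$ ($j{\left(R \right)} = \frac{\left(-1\right)^{2}}{4} = \frac{1}{4} \cdot 1 = \frac{1}{4}$)
$j{\left(D{\left(-5 \right)} \right)} - 21 o = \frac{1}{4} - -2457 = \frac{1}{4} + 2457 = \frac{9829}{4}$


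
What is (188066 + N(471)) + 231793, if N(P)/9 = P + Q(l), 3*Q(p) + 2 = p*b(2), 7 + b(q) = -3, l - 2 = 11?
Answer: 423702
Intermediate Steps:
l = 13 (l = 2 + 11 = 13)
b(q) = -10 (b(q) = -7 - 3 = -10)
Q(p) = -⅔ - 10*p/3 (Q(p) = -⅔ + (p*(-10))/3 = -⅔ + (-10*p)/3 = -⅔ - 10*p/3)
N(P) = -396 + 9*P (N(P) = 9*(P + (-⅔ - 10/3*13)) = 9*(P + (-⅔ - 130/3)) = 9*(P - 44) = 9*(-44 + P) = -396 + 9*P)
(188066 + N(471)) + 231793 = (188066 + (-396 + 9*471)) + 231793 = (188066 + (-396 + 4239)) + 231793 = (188066 + 3843) + 231793 = 191909 + 231793 = 423702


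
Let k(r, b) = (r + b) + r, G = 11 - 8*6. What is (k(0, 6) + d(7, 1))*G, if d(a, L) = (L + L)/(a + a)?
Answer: -1591/7 ≈ -227.29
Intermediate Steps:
d(a, L) = L/a (d(a, L) = (2*L)/((2*a)) = (2*L)*(1/(2*a)) = L/a)
G = -37 (G = 11 - 48 = -37)
k(r, b) = b + 2*r (k(r, b) = (b + r) + r = b + 2*r)
(k(0, 6) + d(7, 1))*G = ((6 + 2*0) + 1/7)*(-37) = ((6 + 0) + 1*(1/7))*(-37) = (6 + 1/7)*(-37) = (43/7)*(-37) = -1591/7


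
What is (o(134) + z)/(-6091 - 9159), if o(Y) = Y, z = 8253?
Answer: -8387/15250 ≈ -0.54997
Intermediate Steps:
(o(134) + z)/(-6091 - 9159) = (134 + 8253)/(-6091 - 9159) = 8387/(-15250) = 8387*(-1/15250) = -8387/15250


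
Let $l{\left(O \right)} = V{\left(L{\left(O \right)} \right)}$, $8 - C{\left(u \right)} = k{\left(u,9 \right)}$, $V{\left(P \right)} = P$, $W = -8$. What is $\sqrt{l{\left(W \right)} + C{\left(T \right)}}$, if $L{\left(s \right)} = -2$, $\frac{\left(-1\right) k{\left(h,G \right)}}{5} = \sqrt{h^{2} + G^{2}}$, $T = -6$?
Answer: $\sqrt{6 + 15 \sqrt{13}} \approx 7.7513$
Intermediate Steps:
$k{\left(h,G \right)} = - 5 \sqrt{G^{2} + h^{2}}$ ($k{\left(h,G \right)} = - 5 \sqrt{h^{2} + G^{2}} = - 5 \sqrt{G^{2} + h^{2}}$)
$C{\left(u \right)} = 8 + 5 \sqrt{81 + u^{2}}$ ($C{\left(u \right)} = 8 - - 5 \sqrt{9^{2} + u^{2}} = 8 - - 5 \sqrt{81 + u^{2}} = 8 + 5 \sqrt{81 + u^{2}}$)
$l{\left(O \right)} = -2$
$\sqrt{l{\left(W \right)} + C{\left(T \right)}} = \sqrt{-2 + \left(8 + 5 \sqrt{81 + \left(-6\right)^{2}}\right)} = \sqrt{-2 + \left(8 + 5 \sqrt{81 + 36}\right)} = \sqrt{-2 + \left(8 + 5 \sqrt{117}\right)} = \sqrt{-2 + \left(8 + 5 \cdot 3 \sqrt{13}\right)} = \sqrt{-2 + \left(8 + 15 \sqrt{13}\right)} = \sqrt{6 + 15 \sqrt{13}}$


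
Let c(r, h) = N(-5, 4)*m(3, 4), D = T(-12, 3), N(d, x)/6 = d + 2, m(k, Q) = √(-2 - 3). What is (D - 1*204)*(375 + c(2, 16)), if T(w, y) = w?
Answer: -81000 + 3888*I*√5 ≈ -81000.0 + 8693.8*I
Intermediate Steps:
m(k, Q) = I*√5 (m(k, Q) = √(-5) = I*√5)
N(d, x) = 12 + 6*d (N(d, x) = 6*(d + 2) = 6*(2 + d) = 12 + 6*d)
D = -12
c(r, h) = -18*I*√5 (c(r, h) = (12 + 6*(-5))*(I*√5) = (12 - 30)*(I*√5) = -18*I*√5)
(D - 1*204)*(375 + c(2, 16)) = (-12 - 1*204)*(375 - 18*I*√5) = (-12 - 204)*(375 - 18*I*√5) = -216*(375 - 18*I*√5) = -81000 + 3888*I*√5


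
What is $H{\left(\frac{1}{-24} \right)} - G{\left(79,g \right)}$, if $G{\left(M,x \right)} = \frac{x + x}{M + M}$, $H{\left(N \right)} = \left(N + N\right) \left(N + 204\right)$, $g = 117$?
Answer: $- \frac{420401}{22752} \approx -18.478$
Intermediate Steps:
$H{\left(N \right)} = 2 N \left(204 + N\right)$
$G{\left(M,x \right)} = \frac{x}{M}$ ($G{\left(M,x \right)} = \frac{2 x}{2 M} = 2 x \frac{1}{2 M} = \frac{x}{M}$)
$H{\left(\frac{1}{-24} \right)} - G{\left(79,g \right)} = \frac{2 \left(204 + \frac{1}{-24}\right)}{-24} - \frac{117}{79} = 2 \left(- \frac{1}{24}\right) \left(204 - \frac{1}{24}\right) - 117 \cdot \frac{1}{79} = 2 \left(- \frac{1}{24}\right) \frac{4895}{24} - \frac{117}{79} = - \frac{4895}{288} - \frac{117}{79} = - \frac{420401}{22752}$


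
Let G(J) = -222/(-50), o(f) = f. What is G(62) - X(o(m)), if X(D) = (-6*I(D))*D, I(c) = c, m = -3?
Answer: 1461/25 ≈ 58.440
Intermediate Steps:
G(J) = 111/25 (G(J) = -222*(-1/50) = 111/25)
X(D) = -6*D² (X(D) = (-6*D)*D = -6*D²)
G(62) - X(o(m)) = 111/25 - (-6)*(-3)² = 111/25 - (-6)*9 = 111/25 - 1*(-54) = 111/25 + 54 = 1461/25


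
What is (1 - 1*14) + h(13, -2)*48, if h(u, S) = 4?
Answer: 179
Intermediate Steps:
(1 - 1*14) + h(13, -2)*48 = (1 - 1*14) + 4*48 = (1 - 14) + 192 = -13 + 192 = 179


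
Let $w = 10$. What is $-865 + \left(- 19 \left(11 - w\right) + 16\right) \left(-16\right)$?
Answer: $-817$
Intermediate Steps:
$-865 + \left(- 19 \left(11 - w\right) + 16\right) \left(-16\right) = -865 + \left(- 19 \left(11 - 10\right) + 16\right) \left(-16\right) = -865 + \left(\left(-19\right) 1 + 16\right) \left(-16\right) = -865 + \left(-19 + 16\right) \left(-16\right) = -865 - -48 = -865 + 48 = -817$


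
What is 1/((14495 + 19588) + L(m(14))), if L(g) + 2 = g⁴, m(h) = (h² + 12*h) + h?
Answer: 1/20415871537 ≈ 4.8981e-11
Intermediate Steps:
m(h) = h² + 13*h
L(g) = -2 + g⁴
1/((14495 + 19588) + L(m(14))) = 1/((14495 + 19588) + (-2 + (14*(13 + 14))⁴)) = 1/(34083 + (-2 + (14*27)⁴)) = 1/(34083 + (-2 + 378⁴)) = 1/(34083 + (-2 + 20415837456)) = 1/(34083 + 20415837454) = 1/20415871537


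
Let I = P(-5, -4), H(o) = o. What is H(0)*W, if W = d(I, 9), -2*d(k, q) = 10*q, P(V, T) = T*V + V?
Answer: 0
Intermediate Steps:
P(V, T) = V + T*V
I = 15 (I = -5*(1 - 4) = -5*(-3) = 15)
d(k, q) = -5*q
W = -45 (W = -5*9 = -45)
H(0)*W = 0*(-45) = 0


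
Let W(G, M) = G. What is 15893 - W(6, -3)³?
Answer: 15677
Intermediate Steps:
15893 - W(6, -3)³ = 15893 - 1*6³ = 15893 - 1*216 = 15893 - 216 = 15677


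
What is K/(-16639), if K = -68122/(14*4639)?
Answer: 34061/540318247 ≈ 6.3039e-5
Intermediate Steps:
K = -34061/32473 (K = -68122/64946 = -68122*1/64946 = -34061/32473 ≈ -1.0489)
K/(-16639) = -34061/32473/(-16639) = -34061/32473*(-1/16639) = 34061/540318247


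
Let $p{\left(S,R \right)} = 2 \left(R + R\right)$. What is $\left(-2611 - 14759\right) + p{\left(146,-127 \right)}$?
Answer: $-17878$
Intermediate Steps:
$p{\left(S,R \right)} = 4 R$ ($p{\left(S,R \right)} = 2 \cdot 2 R = 4 R$)
$\left(-2611 - 14759\right) + p{\left(146,-127 \right)} = \left(-2611 - 14759\right) + 4 \left(-127\right) = -17370 - 508 = -17878$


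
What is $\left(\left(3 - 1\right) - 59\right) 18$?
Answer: $-1026$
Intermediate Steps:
$\left(\left(3 - 1\right) - 59\right) 18 = \left(2 - 59\right) 18 = \left(-57\right) 18 = -1026$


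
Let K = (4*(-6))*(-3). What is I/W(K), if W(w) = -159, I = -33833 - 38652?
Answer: 72485/159 ≈ 455.88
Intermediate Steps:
I = -72485
K = 72 (K = -24*(-3) = 72)
I/W(K) = -72485/(-159) = -72485*(-1/159) = 72485/159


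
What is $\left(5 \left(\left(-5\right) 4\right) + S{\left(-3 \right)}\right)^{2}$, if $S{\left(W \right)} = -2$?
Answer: $10404$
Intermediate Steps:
$\left(5 \left(\left(-5\right) 4\right) + S{\left(-3 \right)}\right)^{2} = \left(5 \left(\left(-5\right) 4\right) - 2\right)^{2} = \left(5 \left(-20\right) - 2\right)^{2} = \left(-100 - 2\right)^{2} = \left(-102\right)^{2} = 10404$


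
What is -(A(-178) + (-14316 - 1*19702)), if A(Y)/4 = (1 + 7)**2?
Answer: 33762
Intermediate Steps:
A(Y) = 256 (A(Y) = 4*(1 + 7)**2 = 4*8**2 = 4*64 = 256)
-(A(-178) + (-14316 - 1*19702)) = -(256 + (-14316 - 1*19702)) = -(256 + (-14316 - 19702)) = -(256 - 34018) = -1*(-33762) = 33762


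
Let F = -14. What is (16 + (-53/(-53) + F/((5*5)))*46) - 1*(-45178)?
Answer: 1130356/25 ≈ 45214.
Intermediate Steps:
(16 + (-53/(-53) + F/((5*5)))*46) - 1*(-45178) = (16 + (-53/(-53) - 14/(5*5))*46) - 1*(-45178) = (16 + (-53*(-1/53) - 14/25)*46) + 45178 = (16 + (1 - 14*1/25)*46) + 45178 = (16 + (1 - 14/25)*46) + 45178 = (16 + (11/25)*46) + 45178 = (16 + 506/25) + 45178 = 906/25 + 45178 = 1130356/25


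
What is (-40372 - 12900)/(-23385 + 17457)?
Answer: 6659/741 ≈ 8.9865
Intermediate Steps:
(-40372 - 12900)/(-23385 + 17457) = -53272/(-5928) = -53272*(-1/5928) = 6659/741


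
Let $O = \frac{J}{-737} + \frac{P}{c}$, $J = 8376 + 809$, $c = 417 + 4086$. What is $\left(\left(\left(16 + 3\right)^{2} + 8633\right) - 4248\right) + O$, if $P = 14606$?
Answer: $\frac{1429091543}{301701} \approx 4736.8$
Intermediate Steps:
$c = 4503$
$J = 9185$
$O = - \frac{2781403}{301701}$ ($O = \frac{9185}{-737} + \frac{14606}{4503} = 9185 \left(- \frac{1}{737}\right) + 14606 \cdot \frac{1}{4503} = - \frac{835}{67} + \frac{14606}{4503} = - \frac{2781403}{301701} \approx -9.2191$)
$\left(\left(\left(16 + 3\right)^{2} + 8633\right) - 4248\right) + O = \left(\left(\left(16 + 3\right)^{2} + 8633\right) - 4248\right) - \frac{2781403}{301701} = \left(\left(19^{2} + 8633\right) - 4248\right) - \frac{2781403}{301701} = \left(\left(361 + 8633\right) - 4248\right) - \frac{2781403}{301701} = \left(8994 - 4248\right) - \frac{2781403}{301701} = 4746 - \frac{2781403}{301701} = \frac{1429091543}{301701}$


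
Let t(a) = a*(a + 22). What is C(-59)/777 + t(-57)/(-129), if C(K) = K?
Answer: -519242/33411 ≈ -15.541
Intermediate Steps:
t(a) = a*(22 + a)
C(-59)/777 + t(-57)/(-129) = -59/777 - 57*(22 - 57)/(-129) = -59*1/777 - 57*(-35)*(-1/129) = -59/777 + 1995*(-1/129) = -59/777 - 665/43 = -519242/33411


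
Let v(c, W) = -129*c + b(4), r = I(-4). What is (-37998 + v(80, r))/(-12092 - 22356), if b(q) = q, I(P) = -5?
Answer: 24157/17224 ≈ 1.4025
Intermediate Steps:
r = -5
v(c, W) = 4 - 129*c (v(c, W) = -129*c + 4 = 4 - 129*c)
(-37998 + v(80, r))/(-12092 - 22356) = (-37998 + (4 - 129*80))/(-12092 - 22356) = (-37998 + (4 - 10320))/(-34448) = (-37998 - 10316)*(-1/34448) = -48314*(-1/34448) = 24157/17224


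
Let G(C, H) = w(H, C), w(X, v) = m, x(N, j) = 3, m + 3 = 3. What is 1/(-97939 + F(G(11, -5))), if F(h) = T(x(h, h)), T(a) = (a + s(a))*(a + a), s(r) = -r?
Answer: -1/97939 ≈ -1.0210e-5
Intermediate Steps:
m = 0 (m = -3 + 3 = 0)
w(X, v) = 0
T(a) = 0 (T(a) = (a - a)*(a + a) = 0*(2*a) = 0)
G(C, H) = 0
F(h) = 0
1/(-97939 + F(G(11, -5))) = 1/(-97939 + 0) = 1/(-97939) = -1/97939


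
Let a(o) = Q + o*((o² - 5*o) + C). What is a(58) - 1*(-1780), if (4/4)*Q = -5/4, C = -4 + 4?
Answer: 720283/4 ≈ 1.8007e+5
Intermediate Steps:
C = 0
Q = -5/4 ≈ -1.2500
a(o) = -5/4 + o*(o² - 5*o) (a(o) = -5/4 + o*((o² - 5*o) + 0) = -5/4 + o*(o² - 5*o))
a(58) - 1*(-1780) = (-5/4 + 58³ - 5*58²) - 1*(-1780) = (-5/4 + 195112 - 5*3364) + 1780 = (-5/4 + 195112 - 16820) + 1780 = 713163/4 + 1780 = 720283/4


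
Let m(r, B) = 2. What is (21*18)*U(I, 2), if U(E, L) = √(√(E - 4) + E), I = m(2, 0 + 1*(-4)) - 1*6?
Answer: 378*√(-4 + 2*I*√2) ≈ 253.43 + 797.35*I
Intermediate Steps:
I = -4 (I = 2 - 1*6 = 2 - 6 = -4)
U(E, L) = √(E + √(-4 + E)) (U(E, L) = √(√(-4 + E) + E) = √(E + √(-4 + E)))
(21*18)*U(I, 2) = (21*18)*√(-4 + √(-4 - 4)) = 378*√(-4 + √(-8)) = 378*√(-4 + 2*I*√2)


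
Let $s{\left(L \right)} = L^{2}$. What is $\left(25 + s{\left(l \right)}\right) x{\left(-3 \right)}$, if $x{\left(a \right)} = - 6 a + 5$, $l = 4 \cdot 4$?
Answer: $6463$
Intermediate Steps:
$l = 16$
$x{\left(a \right)} = 5 - 6 a$
$\left(25 + s{\left(l \right)}\right) x{\left(-3 \right)} = \left(25 + 16^{2}\right) \left(5 - -18\right) = \left(25 + 256\right) \left(5 + 18\right) = 281 \cdot 23 = 6463$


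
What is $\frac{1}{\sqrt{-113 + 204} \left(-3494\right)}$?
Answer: $- \frac{\sqrt{91}}{317954} \approx -3.0002 \cdot 10^{-5}$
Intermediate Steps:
$\frac{1}{\sqrt{-113 + 204} \left(-3494\right)} = \frac{1}{\sqrt{91} \left(-3494\right)} = \frac{1}{\left(-3494\right) \sqrt{91}} = - \frac{\sqrt{91}}{317954}$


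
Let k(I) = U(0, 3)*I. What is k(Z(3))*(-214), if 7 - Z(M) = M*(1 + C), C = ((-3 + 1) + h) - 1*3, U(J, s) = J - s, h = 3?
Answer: 6420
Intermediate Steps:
C = -2 (C = ((-3 + 1) + 3) - 1*3 = (-2 + 3) - 3 = 1 - 3 = -2)
Z(M) = 7 + M (Z(M) = 7 - M*(1 - 2) = 7 - M*(-1) = 7 - (-1)*M = 7 + M)
k(I) = -3*I (k(I) = (0 - 1*3)*I = (0 - 3)*I = -3*I)
k(Z(3))*(-214) = -3*(7 + 3)*(-214) = -3*10*(-214) = -30*(-214) = 6420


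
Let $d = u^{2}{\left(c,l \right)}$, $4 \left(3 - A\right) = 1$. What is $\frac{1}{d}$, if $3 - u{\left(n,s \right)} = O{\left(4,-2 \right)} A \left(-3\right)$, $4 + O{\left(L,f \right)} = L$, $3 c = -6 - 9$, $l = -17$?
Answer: $\frac{1}{9} \approx 0.11111$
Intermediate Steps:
$c = -5$ ($c = \frac{-6 - 9}{3} = \frac{1}{3} \left(-15\right) = -5$)
$O{\left(L,f \right)} = -4 + L$
$A = \frac{11}{4}$ ($A = 3 - \frac{1}{4} = \frac{11}{4} \approx 2.75$)
$u{\left(n,s \right)} = 3$ ($u{\left(n,s \right)} = 3 - \left(-4 + 4\right) \frac{11}{4} \left(-3\right) = 3 - 0 \cdot \frac{11}{4} \left(-3\right) = 3 - 0 \left(-3\right) = 3 - 0 = 3 + 0 = 3$)
$d = 9$ ($d = 3^{2} = 9$)
$\frac{1}{d} = \frac{1}{9}$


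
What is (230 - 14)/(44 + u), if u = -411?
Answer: -216/367 ≈ -0.58856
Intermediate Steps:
(230 - 14)/(44 + u) = (230 - 14)/(44 - 411) = 216/(-367) = 216*(-1/367) = -216/367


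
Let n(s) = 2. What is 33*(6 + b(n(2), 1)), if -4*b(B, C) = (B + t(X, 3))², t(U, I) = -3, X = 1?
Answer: 759/4 ≈ 189.75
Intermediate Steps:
b(B, C) = -(-3 + B)²/4 (b(B, C) = -(B - 3)²/4 = -(-3 + B)²/4)
33*(6 + b(n(2), 1)) = 33*(6 - (-3 + 2)²/4) = 33*(6 - ¼*(-1)²) = 33*(6 - ¼*1) = 33*(6 - ¼) = 33*(23/4) = 759/4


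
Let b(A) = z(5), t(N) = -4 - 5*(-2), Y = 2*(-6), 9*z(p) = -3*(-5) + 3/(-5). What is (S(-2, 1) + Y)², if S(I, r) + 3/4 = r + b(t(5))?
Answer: 41209/400 ≈ 103.02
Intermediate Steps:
z(p) = 8/5 (z(p) = (-3*(-5) + 3/(-5))/9 = (15 + 3*(-⅕))/9 = (15 - ⅗)/9 = (⅑)*(72/5) = 8/5)
Y = -12
t(N) = 6 (t(N) = -4 + 10 = 6)
b(A) = 8/5
S(I, r) = 17/20 + r (S(I, r) = -¾ + (r + 8/5) = -¾ + (8/5 + r) = 17/20 + r)
(S(-2, 1) + Y)² = ((17/20 + 1) - 12)² = (37/20 - 12)² = (-203/20)² = 41209/400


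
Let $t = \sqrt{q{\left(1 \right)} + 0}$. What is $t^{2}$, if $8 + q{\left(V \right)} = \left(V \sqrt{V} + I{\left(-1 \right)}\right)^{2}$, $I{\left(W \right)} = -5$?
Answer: $8$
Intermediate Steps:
$q{\left(V \right)} = -8 + \left(-5 + V^{\frac{3}{2}}\right)^{2}$ ($q{\left(V \right)} = -8 + \left(V \sqrt{V} - 5\right)^{2} = -8 + \left(V^{\frac{3}{2}} - 5\right)^{2} = -8 + \left(-5 + V^{\frac{3}{2}}\right)^{2}$)
$t = 2 \sqrt{2}$ ($t = \sqrt{\left(-8 + \left(-5 + 1^{\frac{3}{2}}\right)^{2}\right) + 0} = \sqrt{\left(-8 + \left(-5 + 1\right)^{2}\right) + 0} = \sqrt{\left(-8 + \left(-4\right)^{2}\right) + 0} = \sqrt{\left(-8 + 16\right) + 0} = \sqrt{8 + 0} = \sqrt{8} = 2 \sqrt{2} \approx 2.8284$)
$t^{2} = \left(2 \sqrt{2}\right)^{2} = 8$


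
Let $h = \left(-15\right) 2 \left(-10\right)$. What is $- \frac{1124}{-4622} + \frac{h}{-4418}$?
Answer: $\frac{894808}{5104999} \approx 0.17528$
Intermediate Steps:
$h = 300$ ($h = \left(-30\right) \left(-10\right) = 300$)
$- \frac{1124}{-4622} + \frac{h}{-4418} = - \frac{1124}{-4622} + \frac{300}{-4418} = \left(-1124\right) \left(- \frac{1}{4622}\right) + 300 \left(- \frac{1}{4418}\right) = \frac{562}{2311} - \frac{150}{2209} = \frac{894808}{5104999}$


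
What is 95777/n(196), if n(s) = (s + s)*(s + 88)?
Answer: 95777/111328 ≈ 0.86031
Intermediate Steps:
n(s) = 2*s*(88 + s) (n(s) = (2*s)*(88 + s) = 2*s*(88 + s))
95777/n(196) = 95777/((2*196*(88 + 196))) = 95777/((2*196*284)) = 95777/111328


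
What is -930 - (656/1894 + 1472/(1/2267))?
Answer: -3161042766/947 ≈ -3.3380e+6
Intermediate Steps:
-930 - (656/1894 + 1472/(1/2267)) = -930 - (656*(1/1894) + 1472/(1/2267)) = -930 - (328/947 + 1472*2267) = -930 - (328/947 + 3337024) = -930 - 1*3160162056/947 = -930 - 3160162056/947 = -3161042766/947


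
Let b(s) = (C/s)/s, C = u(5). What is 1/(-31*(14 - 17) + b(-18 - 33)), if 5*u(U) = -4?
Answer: 13005/1209461 ≈ 0.010753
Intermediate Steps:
u(U) = -⅘ (u(U) = (⅕)*(-4) = -⅘)
C = -⅘ ≈ -0.80000
b(s) = -4/(5*s²) (b(s) = (-4/(5*s))/s = -4/(5*s²))
1/(-31*(14 - 17) + b(-18 - 33)) = 1/(-31*(14 - 17) - 4/(5*(-18 - 33)²)) = 1/(-31*(-3) - ⅘/(-51)²) = 1/(93 - ⅘*1/2601) = 1/(93 - 4/13005) = 1/(1209461/13005) = 13005/1209461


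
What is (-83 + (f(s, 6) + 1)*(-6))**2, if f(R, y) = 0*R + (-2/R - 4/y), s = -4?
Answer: 7744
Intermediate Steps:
f(R, y) = -4/y - 2/R (f(R, y) = 0 + (-4/y - 2/R) = -4/y - 2/R)
(-83 + (f(s, 6) + 1)*(-6))**2 = (-83 + ((-4/6 - 2/(-4)) + 1)*(-6))**2 = (-83 + ((-4*1/6 - 2*(-1/4)) + 1)*(-6))**2 = (-83 + ((-2/3 + 1/2) + 1)*(-6))**2 = (-83 + (-1/6 + 1)*(-6))**2 = (-83 + (5/6)*(-6))**2 = (-83 - 5)**2 = (-88)**2 = 7744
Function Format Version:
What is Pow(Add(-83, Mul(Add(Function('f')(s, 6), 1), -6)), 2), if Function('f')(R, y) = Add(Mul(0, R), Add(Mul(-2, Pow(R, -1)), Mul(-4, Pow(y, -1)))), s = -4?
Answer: 7744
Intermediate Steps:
Function('f')(R, y) = Add(Mul(-4, Pow(y, -1)), Mul(-2, Pow(R, -1))) (Function('f')(R, y) = Add(0, Add(Mul(-4, Pow(y, -1)), Mul(-2, Pow(R, -1)))) = Add(Mul(-4, Pow(y, -1)), Mul(-2, Pow(R, -1))))
Pow(Add(-83, Mul(Add(Function('f')(s, 6), 1), -6)), 2) = Pow(Add(-83, Mul(Add(Add(Mul(-4, Pow(6, -1)), Mul(-2, Pow(-4, -1))), 1), -6)), 2) = Pow(Add(-83, Mul(Add(Add(Mul(-4, Rational(1, 6)), Mul(-2, Rational(-1, 4))), 1), -6)), 2) = Pow(Add(-83, Mul(Add(Add(Rational(-2, 3), Rational(1, 2)), 1), -6)), 2) = Pow(Add(-83, Mul(Add(Rational(-1, 6), 1), -6)), 2) = Pow(Add(-83, Mul(Rational(5, 6), -6)), 2) = Pow(Add(-83, -5), 2) = Pow(-88, 2) = 7744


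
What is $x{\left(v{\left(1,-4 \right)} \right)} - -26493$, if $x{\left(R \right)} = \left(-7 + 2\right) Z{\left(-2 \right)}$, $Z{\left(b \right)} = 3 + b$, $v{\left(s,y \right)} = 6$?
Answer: $26488$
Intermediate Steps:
$x{\left(R \right)} = -5$ ($x{\left(R \right)} = \left(-7 + 2\right) \left(3 - 2\right) = \left(-5\right) 1 = -5$)
$x{\left(v{\left(1,-4 \right)} \right)} - -26493 = -5 - -26493 = -5 + 26493 = 26488$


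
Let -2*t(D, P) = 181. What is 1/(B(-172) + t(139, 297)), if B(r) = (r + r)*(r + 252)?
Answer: -2/55221 ≈ -3.6218e-5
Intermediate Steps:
t(D, P) = -181/2 (t(D, P) = -1/2*181 = -181/2)
B(r) = 2*r*(252 + r) (B(r) = (2*r)*(252 + r) = 2*r*(252 + r))
1/(B(-172) + t(139, 297)) = 1/(2*(-172)*(252 - 172) - 181/2) = 1/(2*(-172)*80 - 181/2) = 1/(-27520 - 181/2) = 1/(-55221/2) = -2/55221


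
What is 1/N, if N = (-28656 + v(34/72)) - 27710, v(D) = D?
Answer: -36/2029159 ≈ -1.7741e-5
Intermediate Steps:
N = -2029159/36 (N = (-28656 + 34/72) - 27710 = (-28656 + 34*(1/72)) - 27710 = (-28656 + 17/36) - 27710 = -1031599/36 - 27710 = -2029159/36 ≈ -56366.)
1/N = 1/(-2029159/36) = -36/2029159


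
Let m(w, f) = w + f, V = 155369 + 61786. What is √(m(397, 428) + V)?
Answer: 6*√6055 ≈ 466.88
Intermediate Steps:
V = 217155
m(w, f) = f + w
√(m(397, 428) + V) = √((428 + 397) + 217155) = √(825 + 217155) = √217980 = 6*√6055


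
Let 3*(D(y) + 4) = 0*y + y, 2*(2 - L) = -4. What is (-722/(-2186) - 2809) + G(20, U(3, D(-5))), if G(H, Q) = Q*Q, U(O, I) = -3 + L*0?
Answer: -3060039/1093 ≈ -2799.7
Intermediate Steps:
L = 4 (L = 2 - 1/2*(-4) = 2 + 2 = 4)
D(y) = -4 + y/3 (D(y) = -4 + (0*y + y)/3 = -4 + (0 + y)/3 = -4 + y/3)
U(O, I) = -3 (U(O, I) = -3 + 4*0 = -3 + 0 = -3)
G(H, Q) = Q**2
(-722/(-2186) - 2809) + G(20, U(3, D(-5))) = (-722/(-2186) - 2809) + (-3)**2 = (-722*(-1/2186) - 2809) + 9 = (361/1093 - 2809) + 9 = -3069876/1093 + 9 = -3060039/1093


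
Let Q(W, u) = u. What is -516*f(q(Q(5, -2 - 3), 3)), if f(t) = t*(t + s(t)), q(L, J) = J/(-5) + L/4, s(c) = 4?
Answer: 205239/100 ≈ 2052.4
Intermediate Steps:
q(L, J) = -J/5 + L/4 (q(L, J) = J*(-⅕) + L*(¼) = -J/5 + L/4)
f(t) = t*(4 + t) (f(t) = t*(t + 4) = t*(4 + t))
-516*f(q(Q(5, -2 - 3), 3)) = -516*(-⅕*3 + (-2 - 3)/4)*(4 + (-⅕*3 + (-2 - 3)/4)) = -516*(-⅗ + (¼)*(-5))*(4 + (-⅗ + (¼)*(-5))) = -516*(-⅗ - 5/4)*(4 + (-⅗ - 5/4)) = -(-4773)*(4 - 37/20)/5 = -(-4773)*43/(5*20) = -516*(-1591/400) = 205239/100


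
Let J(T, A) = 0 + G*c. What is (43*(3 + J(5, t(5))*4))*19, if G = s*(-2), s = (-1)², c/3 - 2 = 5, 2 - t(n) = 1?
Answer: -134805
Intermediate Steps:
t(n) = 1 (t(n) = 2 - 1*1 = 2 - 1 = 1)
c = 21 (c = 6 + 3*5 = 6 + 15 = 21)
s = 1
G = -2 (G = 1*(-2) = -2)
J(T, A) = -42 (J(T, A) = 0 - 2*21 = 0 - 42 = -42)
(43*(3 + J(5, t(5))*4))*19 = (43*(3 - 42*4))*19 = (43*(3 - 168))*19 = (43*(-165))*19 = -7095*19 = -134805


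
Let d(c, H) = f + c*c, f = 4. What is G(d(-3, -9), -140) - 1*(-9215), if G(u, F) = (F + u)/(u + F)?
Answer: 9216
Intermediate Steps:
d(c, H) = 4 + c² (d(c, H) = 4 + c*c = 4 + c²)
G(u, F) = 1 (G(u, F) = (F + u)/(F + u) = 1)
G(d(-3, -9), -140) - 1*(-9215) = 1 - 1*(-9215) = 1 + 9215 = 9216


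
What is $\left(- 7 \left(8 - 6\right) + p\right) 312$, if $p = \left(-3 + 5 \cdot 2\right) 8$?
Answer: $13104$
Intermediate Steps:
$p = 56$ ($p = \left(-3 + 10\right) 8 = 7 \cdot 8 = 56$)
$\left(- 7 \left(8 - 6\right) + p\right) 312 = \left(- 7 \left(8 - 6\right) + 56\right) 312 = \left(\left(-7\right) 2 + 56\right) 312 = \left(-14 + 56\right) 312 = 42 \cdot 312 = 13104$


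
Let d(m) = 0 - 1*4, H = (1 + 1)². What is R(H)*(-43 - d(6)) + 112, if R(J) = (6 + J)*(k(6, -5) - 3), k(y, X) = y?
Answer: -1058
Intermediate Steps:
H = 4 (H = 2² = 4)
d(m) = -4 (d(m) = 0 - 4 = -4)
R(J) = 18 + 3*J (R(J) = (6 + J)*(6 - 3) = (6 + J)*3 = 18 + 3*J)
R(H)*(-43 - d(6)) + 112 = (18 + 3*4)*(-43 - 1*(-4)) + 112 = (18 + 12)*(-43 + 4) + 112 = 30*(-39) + 112 = -1170 + 112 = -1058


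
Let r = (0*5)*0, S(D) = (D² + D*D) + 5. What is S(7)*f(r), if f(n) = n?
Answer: 0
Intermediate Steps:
S(D) = 5 + 2*D² (S(D) = (D² + D²) + 5 = 2*D² + 5 = 5 + 2*D²)
r = 0 (r = 0*0 = 0)
S(7)*f(r) = (5 + 2*7²)*0 = (5 + 2*49)*0 = (5 + 98)*0 = 103*0 = 0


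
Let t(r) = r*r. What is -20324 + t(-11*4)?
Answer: -18388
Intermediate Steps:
t(r) = r²
-20324 + t(-11*4) = -20324 + (-11*4)² = -20324 + (-44)² = -20324 + 1936 = -18388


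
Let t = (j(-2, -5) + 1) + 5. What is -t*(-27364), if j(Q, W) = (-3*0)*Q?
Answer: 164184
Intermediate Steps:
j(Q, W) = 0 (j(Q, W) = 0*Q = 0)
t = 6 (t = (0 + 1) + 5 = 1 + 5 = 6)
-t*(-27364) = -1*6*(-27364) = -6*(-27364) = 164184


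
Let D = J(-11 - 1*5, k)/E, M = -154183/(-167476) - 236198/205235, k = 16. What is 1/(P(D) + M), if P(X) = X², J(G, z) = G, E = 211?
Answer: -1530273000944060/343528769690443 ≈ -4.4546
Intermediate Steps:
M = -7913748243/34371936860 (M = -154183*(-1/167476) - 236198*1/205235 = 154183/167476 - 236198/205235 = -7913748243/34371936860 ≈ -0.23024)
D = -16/211 (D = (-11 - 1*5)/211 = (-11 - 5)*(1/211) = -16*1/211 = -16/211 ≈ -0.075829)
1/(P(D) + M) = 1/((-16/211)² - 7913748243/34371936860) = 1/(256/44521 - 7913748243/34371936860) = 1/(-343528769690443/1530273000944060) = -1530273000944060/343528769690443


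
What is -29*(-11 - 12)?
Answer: 667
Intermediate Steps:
-29*(-11 - 12) = -(-667) = -29*(-23) = 667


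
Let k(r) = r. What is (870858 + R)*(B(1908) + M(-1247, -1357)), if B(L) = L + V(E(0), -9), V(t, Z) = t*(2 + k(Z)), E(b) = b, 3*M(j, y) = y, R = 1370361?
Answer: 3262467791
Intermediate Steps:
M(j, y) = y/3
V(t, Z) = t*(2 + Z)
B(L) = L (B(L) = L + 0*(2 - 9) = L + 0*(-7) = L + 0 = L)
(870858 + R)*(B(1908) + M(-1247, -1357)) = (870858 + 1370361)*(1908 + (⅓)*(-1357)) = 2241219*(1908 - 1357/3) = 2241219*(4367/3) = 3262467791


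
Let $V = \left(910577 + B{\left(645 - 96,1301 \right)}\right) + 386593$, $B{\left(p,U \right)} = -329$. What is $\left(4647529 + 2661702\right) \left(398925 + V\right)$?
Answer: $12394745415946$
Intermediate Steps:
$V = 1296841$ ($V = \left(910577 - 329\right) + 386593 = 910248 + 386593 = 1296841$)
$\left(4647529 + 2661702\right) \left(398925 + V\right) = \left(4647529 + 2661702\right) \left(398925 + 1296841\right) = 7309231 \cdot 1695766 = 12394745415946$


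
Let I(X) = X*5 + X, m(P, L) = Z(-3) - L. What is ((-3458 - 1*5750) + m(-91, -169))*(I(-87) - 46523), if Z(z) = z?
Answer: 425380890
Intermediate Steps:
m(P, L) = -3 - L
I(X) = 6*X (I(X) = 5*X + X = 6*X)
((-3458 - 1*5750) + m(-91, -169))*(I(-87) - 46523) = ((-3458 - 1*5750) + (-3 - 1*(-169)))*(6*(-87) - 46523) = ((-3458 - 5750) + (-3 + 169))*(-522 - 46523) = (-9208 + 166)*(-47045) = -9042*(-47045) = 425380890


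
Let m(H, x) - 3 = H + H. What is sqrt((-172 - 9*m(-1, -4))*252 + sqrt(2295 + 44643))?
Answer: sqrt(-45612 + sqrt(46938)) ≈ 213.06*I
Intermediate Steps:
m(H, x) = 3 + 2*H (m(H, x) = 3 + (H + H) = 3 + 2*H)
sqrt((-172 - 9*m(-1, -4))*252 + sqrt(2295 + 44643)) = sqrt((-172 - 9*(3 + 2*(-1)))*252 + sqrt(2295 + 44643)) = sqrt((-172 - 9*(3 - 2))*252 + sqrt(46938)) = sqrt((-172 - 9*1)*252 + sqrt(46938)) = sqrt((-172 - 9)*252 + sqrt(46938)) = sqrt(-181*252 + sqrt(46938)) = sqrt(-45612 + sqrt(46938))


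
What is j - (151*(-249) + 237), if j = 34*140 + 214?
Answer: 42336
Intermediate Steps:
j = 4974 (j = 4760 + 214 = 4974)
j - (151*(-249) + 237) = 4974 - (151*(-249) + 237) = 4974 - (-37599 + 237) = 4974 - 1*(-37362) = 4974 + 37362 = 42336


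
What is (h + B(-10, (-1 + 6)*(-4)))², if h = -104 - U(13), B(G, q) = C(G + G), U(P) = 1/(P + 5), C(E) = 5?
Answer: 3179089/324 ≈ 9812.0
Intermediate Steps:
U(P) = 1/(5 + P)
B(G, q) = 5
h = -1873/18 (h = -104 - 1/(5 + 13) = -104 - 1/18 = -1873/18 ≈ -104.06)
(h + B(-10, (-1 + 6)*(-4)))² = (-1873/18 + 5)² = (-1783/18)² = 3179089/324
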